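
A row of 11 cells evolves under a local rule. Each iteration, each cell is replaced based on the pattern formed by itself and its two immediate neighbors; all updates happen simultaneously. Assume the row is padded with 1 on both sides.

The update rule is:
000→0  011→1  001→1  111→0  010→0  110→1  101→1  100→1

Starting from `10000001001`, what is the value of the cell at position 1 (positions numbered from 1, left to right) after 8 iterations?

1

iteration 1: 11000010111
iteration 2: 01100101100
iteration 3: 11111011111
iteration 4: 00001110000
iteration 5: 10011011001
iteration 6: 11111111111
iteration 7: 00000000000
iteration 8: 10000000001
position 1 holds 1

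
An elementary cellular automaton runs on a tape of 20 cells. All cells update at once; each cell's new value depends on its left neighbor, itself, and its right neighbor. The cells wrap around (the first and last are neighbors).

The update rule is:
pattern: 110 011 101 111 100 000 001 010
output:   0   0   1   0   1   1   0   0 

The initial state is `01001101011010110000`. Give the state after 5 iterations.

10001001001010011100

00100010100101001111
10011001010010100000
01000100101001011110
00110010010100100001
10001001001010011100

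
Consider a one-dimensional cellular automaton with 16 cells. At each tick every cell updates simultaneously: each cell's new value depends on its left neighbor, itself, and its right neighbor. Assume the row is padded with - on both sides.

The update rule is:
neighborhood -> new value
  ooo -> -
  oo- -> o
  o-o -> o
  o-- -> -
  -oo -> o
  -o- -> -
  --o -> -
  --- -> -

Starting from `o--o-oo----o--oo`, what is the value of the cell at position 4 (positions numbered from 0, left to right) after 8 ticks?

-

----ooo-------oo
----o-o-------oo
-----o--------oo
--------------oo
--------------oo  (fixed point — unchanged through tick 8)
position 4 holds -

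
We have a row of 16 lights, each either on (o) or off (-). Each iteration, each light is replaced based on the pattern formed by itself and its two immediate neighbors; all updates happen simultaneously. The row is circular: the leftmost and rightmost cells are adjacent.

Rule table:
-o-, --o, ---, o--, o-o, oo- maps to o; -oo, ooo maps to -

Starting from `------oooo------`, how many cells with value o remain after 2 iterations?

oooooo---ooooooo
-----oooo-------
count of o: 4

4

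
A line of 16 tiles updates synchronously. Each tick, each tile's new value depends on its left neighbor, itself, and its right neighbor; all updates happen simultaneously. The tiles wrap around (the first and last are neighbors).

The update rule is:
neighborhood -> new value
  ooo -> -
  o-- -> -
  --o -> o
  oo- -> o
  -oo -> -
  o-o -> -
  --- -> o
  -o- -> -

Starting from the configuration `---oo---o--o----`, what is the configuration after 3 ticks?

oo--ooo----o--oo

ooo-o-oo--o--ooo
--o----o-o--o---
oo--ooo----o--oo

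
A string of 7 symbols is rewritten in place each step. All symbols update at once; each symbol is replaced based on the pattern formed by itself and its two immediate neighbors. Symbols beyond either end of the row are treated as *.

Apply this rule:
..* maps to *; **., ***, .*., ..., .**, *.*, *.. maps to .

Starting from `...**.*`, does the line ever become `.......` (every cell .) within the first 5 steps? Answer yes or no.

no

step 1: ..*....
step 2: .*....*
step 3: .....*.
step 4: ....*..
step 5: ...*..*
step 5 is ...*..*, still not uniform .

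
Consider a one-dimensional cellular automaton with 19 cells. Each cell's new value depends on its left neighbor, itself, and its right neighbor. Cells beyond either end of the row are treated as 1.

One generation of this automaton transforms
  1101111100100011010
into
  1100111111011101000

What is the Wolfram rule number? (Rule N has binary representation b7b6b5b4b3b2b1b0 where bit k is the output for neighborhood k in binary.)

position 0: 111 → 1  (bit 7 = 1)
position 1: 110 → 1  (bit 6 = 1)
position 2: 101 → 0  (bit 5 = 0)
position 8: 100 → 1  (bit 4 = 1)
position 3: 011 → 0  (bit 3 = 0)
position 10: 010 → 0  (bit 2 = 0)
position 9: 001 → 1  (bit 1 = 1)
position 12: 000 → 1  (bit 0 = 1)
bits b7..b0 = 11010011 = 211

211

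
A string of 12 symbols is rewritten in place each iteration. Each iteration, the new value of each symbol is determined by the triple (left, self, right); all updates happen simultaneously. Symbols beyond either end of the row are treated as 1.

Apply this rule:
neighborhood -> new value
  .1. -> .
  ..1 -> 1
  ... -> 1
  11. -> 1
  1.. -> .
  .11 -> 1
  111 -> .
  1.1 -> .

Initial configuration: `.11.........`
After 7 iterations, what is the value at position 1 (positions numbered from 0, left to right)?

.11.11111111
.11.1.......
.11...111111
.11.111.....
.11.1.1.1111
.11.....1...
.11.1111..11
position 1 holds 1

1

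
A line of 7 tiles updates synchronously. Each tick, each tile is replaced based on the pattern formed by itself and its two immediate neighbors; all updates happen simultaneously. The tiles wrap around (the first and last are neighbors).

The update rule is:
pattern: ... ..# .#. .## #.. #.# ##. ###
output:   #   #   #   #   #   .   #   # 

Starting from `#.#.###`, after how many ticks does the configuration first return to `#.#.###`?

1

#.#.###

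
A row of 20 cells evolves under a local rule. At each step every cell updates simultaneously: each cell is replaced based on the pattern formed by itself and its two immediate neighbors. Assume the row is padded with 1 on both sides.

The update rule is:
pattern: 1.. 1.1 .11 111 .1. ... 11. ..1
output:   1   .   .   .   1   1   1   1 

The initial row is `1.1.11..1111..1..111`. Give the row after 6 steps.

111..1111.....111111

1.1..111...111111...
1.111..1111.....1111
1...111...111111....
1111..1111.....11111
...111...111111.....
111..1111.....111111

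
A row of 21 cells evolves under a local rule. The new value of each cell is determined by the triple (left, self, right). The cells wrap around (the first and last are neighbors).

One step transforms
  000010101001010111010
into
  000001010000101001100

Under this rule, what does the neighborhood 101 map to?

1

At position 5 the neighborhood is 101; the next row has 1 there.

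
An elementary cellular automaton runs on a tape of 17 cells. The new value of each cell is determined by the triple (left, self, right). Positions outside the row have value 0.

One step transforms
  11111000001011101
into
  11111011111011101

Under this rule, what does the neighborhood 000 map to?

1

At position 6 the neighborhood is 000; the next row has 1 there.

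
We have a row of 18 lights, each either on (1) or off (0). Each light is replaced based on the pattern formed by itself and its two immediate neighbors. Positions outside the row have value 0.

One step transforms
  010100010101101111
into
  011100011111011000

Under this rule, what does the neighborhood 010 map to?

At position 1 the neighborhood is 010; the next row has 1 there.

1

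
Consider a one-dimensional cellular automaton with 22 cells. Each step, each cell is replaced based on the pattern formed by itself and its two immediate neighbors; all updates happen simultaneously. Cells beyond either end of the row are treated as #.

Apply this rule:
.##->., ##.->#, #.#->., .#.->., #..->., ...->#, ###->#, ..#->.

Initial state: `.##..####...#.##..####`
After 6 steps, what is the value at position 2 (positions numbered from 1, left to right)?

..#...###.#....#...###
....#..##...##...#..##
.##.....#.#..#.#.....#
..#.###..........###..
.....##.########..##..
.###..#..#######...#..
position 2 holds #

#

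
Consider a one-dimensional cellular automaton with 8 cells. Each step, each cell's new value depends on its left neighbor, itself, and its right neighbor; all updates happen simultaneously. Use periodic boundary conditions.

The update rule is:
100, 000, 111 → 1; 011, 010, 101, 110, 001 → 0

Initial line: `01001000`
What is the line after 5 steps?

10010010

00100111
10010010
01001000  (repeats step 0; period 3)
step 5: 10010010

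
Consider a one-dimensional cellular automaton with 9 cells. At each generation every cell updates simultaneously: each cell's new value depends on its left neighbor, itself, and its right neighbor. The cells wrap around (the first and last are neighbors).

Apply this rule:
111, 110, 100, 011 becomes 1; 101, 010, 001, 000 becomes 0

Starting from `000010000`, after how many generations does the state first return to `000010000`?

9

000001000
000000100
000000010
000000001
100000000
010000000
001000000
000100000
000010000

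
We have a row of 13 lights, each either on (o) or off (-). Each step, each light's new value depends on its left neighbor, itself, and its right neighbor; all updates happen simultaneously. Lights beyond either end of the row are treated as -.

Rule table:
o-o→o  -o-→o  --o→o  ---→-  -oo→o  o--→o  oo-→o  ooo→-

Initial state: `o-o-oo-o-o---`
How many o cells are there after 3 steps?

ooooooooooo--
o---------oo-
oo-------oooo
count of o: 6

6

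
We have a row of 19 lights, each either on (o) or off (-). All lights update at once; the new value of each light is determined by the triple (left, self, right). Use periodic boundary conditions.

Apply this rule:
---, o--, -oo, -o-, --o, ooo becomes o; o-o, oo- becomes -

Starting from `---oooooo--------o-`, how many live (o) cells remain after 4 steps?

oooooooo-oooooooooo
ooooooo--oooooooooo
oooooo-oooooooooooo
ooooo--oooooooooooo
count of o: 17

17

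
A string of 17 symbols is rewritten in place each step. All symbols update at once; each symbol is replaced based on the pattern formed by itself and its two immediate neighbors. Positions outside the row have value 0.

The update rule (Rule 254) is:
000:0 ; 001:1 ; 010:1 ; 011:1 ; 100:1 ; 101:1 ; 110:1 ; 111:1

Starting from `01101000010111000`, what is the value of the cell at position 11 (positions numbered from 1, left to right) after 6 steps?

step 1: 11111100111111100
step 2: 11111111111111110
step 3: 11111111111111111
step 4: 11111111111111111  (fixed point — unchanged through step 6)
position 11 holds 1

1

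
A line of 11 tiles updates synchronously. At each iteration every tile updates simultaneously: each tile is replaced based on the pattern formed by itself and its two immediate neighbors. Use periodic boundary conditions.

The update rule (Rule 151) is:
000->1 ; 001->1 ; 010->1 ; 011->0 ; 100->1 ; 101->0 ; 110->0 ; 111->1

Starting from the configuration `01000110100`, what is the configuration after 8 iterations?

11111000111
11110111011
11100010001
11011111110
00001111100
11110111011  (repeats iteration 2; period 4)
iteration 8: 11011111110

11011111110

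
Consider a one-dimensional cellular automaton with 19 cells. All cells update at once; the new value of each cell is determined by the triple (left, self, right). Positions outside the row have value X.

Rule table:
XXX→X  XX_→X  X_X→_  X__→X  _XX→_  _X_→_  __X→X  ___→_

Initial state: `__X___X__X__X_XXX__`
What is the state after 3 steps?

XX_X_X_XX_XX___XXXX
XX______X__XX_X_XXX
XXX____X_XX_X____XX

XXX____X_XX_X____XX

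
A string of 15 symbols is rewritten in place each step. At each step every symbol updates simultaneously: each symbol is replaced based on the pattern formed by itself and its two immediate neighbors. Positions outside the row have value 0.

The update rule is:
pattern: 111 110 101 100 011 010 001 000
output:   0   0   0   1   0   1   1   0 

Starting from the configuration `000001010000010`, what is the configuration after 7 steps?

000011011000111
000100000101000
001110001101100
010001010000010
111011011000111
000000000101000
000000001101100

000000001101100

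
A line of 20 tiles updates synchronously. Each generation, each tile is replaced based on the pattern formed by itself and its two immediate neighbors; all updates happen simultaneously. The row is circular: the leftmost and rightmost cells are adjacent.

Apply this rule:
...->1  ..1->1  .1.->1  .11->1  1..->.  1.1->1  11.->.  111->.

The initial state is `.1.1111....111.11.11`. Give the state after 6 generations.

generation 1: 1111....1111..11.11.
generation 2: 1....1111....11.11.1
generation 3: ..1111....1111.11.11
generation 4: .11....1111...11.11.
generation 5: 11..1111....111.11..
generation 6: 1..11....1111..11..1

1..11....1111..11..1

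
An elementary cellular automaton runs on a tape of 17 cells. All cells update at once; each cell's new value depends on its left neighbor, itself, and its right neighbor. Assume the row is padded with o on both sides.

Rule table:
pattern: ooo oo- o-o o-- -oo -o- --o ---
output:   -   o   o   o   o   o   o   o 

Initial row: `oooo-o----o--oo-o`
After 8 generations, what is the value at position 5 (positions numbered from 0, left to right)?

-

generation 1: ---oooooooooooooo
generation 2: oooo-------------
generation 3: ---oooooooooooooo  (repeats generation 1; period 2)
generation 8: oooo-------------
position 5 holds -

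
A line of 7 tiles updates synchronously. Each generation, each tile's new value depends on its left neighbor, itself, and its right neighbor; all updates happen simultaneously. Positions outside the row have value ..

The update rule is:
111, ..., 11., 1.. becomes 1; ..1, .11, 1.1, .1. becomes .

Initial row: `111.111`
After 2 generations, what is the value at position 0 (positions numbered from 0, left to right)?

.

.11..11
..11..1
position 0 holds .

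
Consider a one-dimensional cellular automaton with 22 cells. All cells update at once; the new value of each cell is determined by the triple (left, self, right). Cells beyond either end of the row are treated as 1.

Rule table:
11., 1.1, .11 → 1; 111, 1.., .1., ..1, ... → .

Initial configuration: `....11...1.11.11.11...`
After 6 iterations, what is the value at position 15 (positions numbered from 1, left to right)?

....11....111111111...
....11....1.......1...
....11................
....11................  (fixed point — unchanged through iteration 6)
position 15 holds .

.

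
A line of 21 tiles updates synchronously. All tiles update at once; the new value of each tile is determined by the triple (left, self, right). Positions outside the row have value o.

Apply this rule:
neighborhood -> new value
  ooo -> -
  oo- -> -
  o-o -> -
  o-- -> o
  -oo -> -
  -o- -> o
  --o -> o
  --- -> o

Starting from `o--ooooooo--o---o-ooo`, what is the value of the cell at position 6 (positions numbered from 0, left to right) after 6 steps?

-oo-------ooooooo----
---ooooooo-------oooo
ooo-------ooooooo----
---ooooooo-------oooo  (repeats step 2; period 2)
step 6: ---ooooooo-------oooo
position 6 holds o

o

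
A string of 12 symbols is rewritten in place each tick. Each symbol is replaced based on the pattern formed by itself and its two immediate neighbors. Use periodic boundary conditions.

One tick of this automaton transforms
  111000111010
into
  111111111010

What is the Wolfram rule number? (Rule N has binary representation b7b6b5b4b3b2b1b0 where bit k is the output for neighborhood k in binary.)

position 1: 111 → 1  (bit 7 = 1)
position 2: 110 → 1  (bit 6 = 1)
position 9: 101 → 0  (bit 5 = 0)
position 3: 100 → 1  (bit 4 = 1)
position 0: 011 → 1  (bit 3 = 1)
position 10: 010 → 1  (bit 2 = 1)
position 5: 001 → 1  (bit 1 = 1)
position 4: 000 → 1  (bit 0 = 1)
bits b7..b0 = 11011111 = 223

223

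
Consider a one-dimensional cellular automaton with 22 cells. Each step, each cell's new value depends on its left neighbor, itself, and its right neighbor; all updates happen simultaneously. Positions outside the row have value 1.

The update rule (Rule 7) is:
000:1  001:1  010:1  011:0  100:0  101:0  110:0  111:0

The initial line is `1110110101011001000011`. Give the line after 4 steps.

0000000101000011011100
0111111101011100000001
0000000001000001111110
0111111111011110000000

0111111111011110000000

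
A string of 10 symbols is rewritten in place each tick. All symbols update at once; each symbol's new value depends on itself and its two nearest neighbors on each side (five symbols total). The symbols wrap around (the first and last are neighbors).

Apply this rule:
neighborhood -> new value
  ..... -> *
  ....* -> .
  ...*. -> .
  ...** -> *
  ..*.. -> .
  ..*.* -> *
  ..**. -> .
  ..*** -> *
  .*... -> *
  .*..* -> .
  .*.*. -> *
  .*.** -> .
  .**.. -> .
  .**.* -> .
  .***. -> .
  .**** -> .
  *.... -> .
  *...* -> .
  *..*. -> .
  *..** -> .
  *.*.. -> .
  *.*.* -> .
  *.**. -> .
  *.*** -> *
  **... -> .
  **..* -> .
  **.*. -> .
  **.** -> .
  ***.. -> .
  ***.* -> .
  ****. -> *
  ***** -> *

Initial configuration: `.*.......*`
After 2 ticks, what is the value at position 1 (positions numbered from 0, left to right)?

*.*.***..*
....*.....
position 1 holds .

.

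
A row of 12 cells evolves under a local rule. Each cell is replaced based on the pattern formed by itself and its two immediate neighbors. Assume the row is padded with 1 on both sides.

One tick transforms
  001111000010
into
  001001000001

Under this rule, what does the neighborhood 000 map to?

At position 7 the neighborhood is 000; the next row has 0 there.

0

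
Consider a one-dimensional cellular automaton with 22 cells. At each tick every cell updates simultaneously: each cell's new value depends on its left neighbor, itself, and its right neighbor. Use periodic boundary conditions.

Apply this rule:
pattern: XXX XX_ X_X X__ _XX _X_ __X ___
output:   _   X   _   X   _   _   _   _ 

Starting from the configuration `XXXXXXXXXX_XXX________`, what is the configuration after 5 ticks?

_____________X___XX___

tick 1: _________X___XX_______
tick 2: __________X___XX______
tick 3: ___________X___XX_____
tick 4: ____________X___XX____
tick 5: _____________X___XX___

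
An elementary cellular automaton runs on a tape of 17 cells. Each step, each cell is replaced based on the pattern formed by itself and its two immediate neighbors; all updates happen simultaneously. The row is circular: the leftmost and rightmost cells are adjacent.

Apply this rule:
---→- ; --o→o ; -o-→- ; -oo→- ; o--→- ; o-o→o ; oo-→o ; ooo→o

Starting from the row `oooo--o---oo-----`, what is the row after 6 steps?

o-o-o-o----o-o-o-

-ooo-o---o-o----o
o-ooo---o-o----o-
-o-oo--o-o----o-o
o-o-o-o-o----o-o-
-o-o-o-o----o-o-o
o-o-o-o----o-o-o-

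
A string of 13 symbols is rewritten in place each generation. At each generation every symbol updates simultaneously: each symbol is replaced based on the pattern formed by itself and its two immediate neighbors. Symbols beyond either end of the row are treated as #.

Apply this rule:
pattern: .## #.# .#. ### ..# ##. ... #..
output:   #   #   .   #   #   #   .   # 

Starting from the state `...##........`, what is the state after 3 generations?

########..###

generation 1: #.####......#
generation 2: #######....##
generation 3: ########..###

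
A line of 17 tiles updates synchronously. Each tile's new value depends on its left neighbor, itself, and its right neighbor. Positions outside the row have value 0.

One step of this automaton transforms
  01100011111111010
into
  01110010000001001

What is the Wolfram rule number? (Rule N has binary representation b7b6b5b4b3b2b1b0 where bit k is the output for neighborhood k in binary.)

position 7: 111 → 0  (bit 7 = 0)
position 2: 110 → 1  (bit 6 = 1)
position 14: 101 → 0  (bit 5 = 0)
position 3: 100 → 1  (bit 4 = 1)
position 1: 011 → 1  (bit 3 = 1)
position 15: 010 → 0  (bit 2 = 0)
position 0: 001 → 0  (bit 1 = 0)
position 4: 000 → 0  (bit 0 = 0)
bits b7..b0 = 01011000 = 88

88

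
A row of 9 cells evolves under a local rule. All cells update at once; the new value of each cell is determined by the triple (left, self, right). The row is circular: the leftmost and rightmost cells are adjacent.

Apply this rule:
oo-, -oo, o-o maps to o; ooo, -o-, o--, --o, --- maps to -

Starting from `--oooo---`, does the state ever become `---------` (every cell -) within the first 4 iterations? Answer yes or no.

yes

--o--o---
---------
all cells are - at iteration 2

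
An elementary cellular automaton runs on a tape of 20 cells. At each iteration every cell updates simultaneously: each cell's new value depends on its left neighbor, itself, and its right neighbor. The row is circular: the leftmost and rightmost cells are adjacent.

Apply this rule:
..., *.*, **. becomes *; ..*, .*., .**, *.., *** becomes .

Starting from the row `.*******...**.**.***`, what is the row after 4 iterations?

...*...**..*...*....

*......*.*..**.**..*
*.****..*....**.*...
.*...*....**..**..*.
...*...**..*...*....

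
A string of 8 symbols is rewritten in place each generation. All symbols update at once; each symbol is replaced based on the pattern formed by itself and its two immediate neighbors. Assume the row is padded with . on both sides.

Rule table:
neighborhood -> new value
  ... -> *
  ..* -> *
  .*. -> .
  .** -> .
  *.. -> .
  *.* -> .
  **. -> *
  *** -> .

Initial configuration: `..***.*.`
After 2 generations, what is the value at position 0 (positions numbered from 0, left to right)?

.

**..*...
.*.*..**
position 0 holds .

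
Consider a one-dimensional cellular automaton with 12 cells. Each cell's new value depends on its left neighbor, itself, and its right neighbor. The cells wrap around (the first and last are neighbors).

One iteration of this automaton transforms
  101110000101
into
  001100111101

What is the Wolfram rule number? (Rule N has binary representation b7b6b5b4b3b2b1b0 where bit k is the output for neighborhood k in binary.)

143

position 3: 111 → 1  (bit 7 = 1)
position 0: 110 → 0  (bit 6 = 0)
position 1: 101 → 0  (bit 5 = 0)
position 5: 100 → 0  (bit 4 = 0)
position 2: 011 → 1  (bit 3 = 1)
position 9: 010 → 1  (bit 2 = 1)
position 8: 001 → 1  (bit 1 = 1)
position 6: 000 → 1  (bit 0 = 1)
bits b7..b0 = 10001111 = 143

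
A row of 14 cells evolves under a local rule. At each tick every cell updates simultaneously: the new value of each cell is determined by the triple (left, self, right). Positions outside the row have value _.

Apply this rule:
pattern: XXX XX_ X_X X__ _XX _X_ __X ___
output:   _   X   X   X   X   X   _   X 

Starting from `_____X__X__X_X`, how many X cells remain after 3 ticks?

6

XXXX_XX_XX_XXX
X__XXXXXXXXX_X
XX_X_______XXX
count of X: 6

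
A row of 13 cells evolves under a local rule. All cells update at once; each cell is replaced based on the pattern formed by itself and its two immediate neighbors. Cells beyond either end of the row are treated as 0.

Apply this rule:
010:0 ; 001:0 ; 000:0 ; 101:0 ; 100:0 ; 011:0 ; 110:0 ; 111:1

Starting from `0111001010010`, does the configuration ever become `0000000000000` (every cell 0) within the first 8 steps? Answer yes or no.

yes

0010000000000
0000000000000
all cells are 0 at step 2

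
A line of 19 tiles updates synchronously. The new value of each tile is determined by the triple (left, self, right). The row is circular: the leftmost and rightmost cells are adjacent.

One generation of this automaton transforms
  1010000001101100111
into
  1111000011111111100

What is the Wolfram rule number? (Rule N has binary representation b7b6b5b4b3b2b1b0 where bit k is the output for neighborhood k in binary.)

126

position 17: 111 → 0  (bit 7 = 0)
position 0: 110 → 1  (bit 6 = 1)
position 1: 101 → 1  (bit 5 = 1)
position 3: 100 → 1  (bit 4 = 1)
position 9: 011 → 1  (bit 3 = 1)
position 2: 010 → 1  (bit 2 = 1)
position 8: 001 → 1  (bit 1 = 1)
position 4: 000 → 0  (bit 0 = 0)
bits b7..b0 = 01111110 = 126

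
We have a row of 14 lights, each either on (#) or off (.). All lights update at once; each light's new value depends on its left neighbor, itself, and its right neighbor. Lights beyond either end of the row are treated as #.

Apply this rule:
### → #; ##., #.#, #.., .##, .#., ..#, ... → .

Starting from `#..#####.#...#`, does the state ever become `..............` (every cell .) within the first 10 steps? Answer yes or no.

....###.......
.....#........
..............
all cells are . at step 3

yes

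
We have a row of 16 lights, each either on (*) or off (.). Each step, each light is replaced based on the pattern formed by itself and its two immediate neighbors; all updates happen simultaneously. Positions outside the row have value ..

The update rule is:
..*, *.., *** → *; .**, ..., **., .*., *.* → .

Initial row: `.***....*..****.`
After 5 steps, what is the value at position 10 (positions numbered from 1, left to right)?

*

*.*.*..*.**.**.*
.....**.........
....*..*........
...*.**.*.......
..*......*......
position 10 holds *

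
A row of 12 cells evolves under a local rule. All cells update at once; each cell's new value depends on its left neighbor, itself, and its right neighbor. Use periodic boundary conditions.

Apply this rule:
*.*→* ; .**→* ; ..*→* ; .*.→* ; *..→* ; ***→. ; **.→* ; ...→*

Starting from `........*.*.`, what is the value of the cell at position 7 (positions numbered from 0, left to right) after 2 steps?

************
............
position 7 holds .

.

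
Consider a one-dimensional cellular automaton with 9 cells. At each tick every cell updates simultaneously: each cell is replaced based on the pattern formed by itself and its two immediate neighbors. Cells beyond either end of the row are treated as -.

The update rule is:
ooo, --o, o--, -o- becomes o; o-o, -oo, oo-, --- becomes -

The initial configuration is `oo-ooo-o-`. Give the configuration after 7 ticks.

----o--oo
---oooo--
--o-oo-o-
-oo----oo
o--o--o--
oooooooo-
-oooooo-o

-oooooo-o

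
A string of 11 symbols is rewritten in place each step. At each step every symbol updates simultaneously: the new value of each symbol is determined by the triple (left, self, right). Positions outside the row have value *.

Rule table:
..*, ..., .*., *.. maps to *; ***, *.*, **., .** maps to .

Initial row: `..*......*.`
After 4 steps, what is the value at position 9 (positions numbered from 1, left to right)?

.

**********.
...........
***********
...........
position 9 holds .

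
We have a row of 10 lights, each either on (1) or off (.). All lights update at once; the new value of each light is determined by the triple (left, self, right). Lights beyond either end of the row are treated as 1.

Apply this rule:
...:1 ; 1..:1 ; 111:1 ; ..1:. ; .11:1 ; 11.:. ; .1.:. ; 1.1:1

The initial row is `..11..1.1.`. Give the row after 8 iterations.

.1.1111111

1.1.1..1.1
.1.1.1..11
1.1.1.1.11
.1.1.1.111
1.1.1.1111
.1.1.11111
1.1.111111
.1.1111111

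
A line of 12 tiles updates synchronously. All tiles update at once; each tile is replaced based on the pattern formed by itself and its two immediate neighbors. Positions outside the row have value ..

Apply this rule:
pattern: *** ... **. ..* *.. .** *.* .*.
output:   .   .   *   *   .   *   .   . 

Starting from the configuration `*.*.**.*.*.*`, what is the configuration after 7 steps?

....**......
...***......
..**.*......
.***........
**.*........
**..........
**..........

**..........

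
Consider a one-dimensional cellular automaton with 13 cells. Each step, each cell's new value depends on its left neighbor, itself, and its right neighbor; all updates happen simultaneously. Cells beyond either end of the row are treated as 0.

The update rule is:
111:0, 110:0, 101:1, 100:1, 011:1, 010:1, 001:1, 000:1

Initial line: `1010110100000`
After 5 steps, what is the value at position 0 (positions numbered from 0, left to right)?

1

1111101111111
1000011000000
1111110111111
1000001100000
1111111011111
position 0 holds 1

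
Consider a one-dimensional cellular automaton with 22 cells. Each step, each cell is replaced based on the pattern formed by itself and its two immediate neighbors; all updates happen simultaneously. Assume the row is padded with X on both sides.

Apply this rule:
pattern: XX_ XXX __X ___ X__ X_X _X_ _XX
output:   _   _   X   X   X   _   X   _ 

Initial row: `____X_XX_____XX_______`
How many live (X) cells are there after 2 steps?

XXXXX___XXXXX__XXXXXXX
_____XXX_____XX_______
count of X: 5

5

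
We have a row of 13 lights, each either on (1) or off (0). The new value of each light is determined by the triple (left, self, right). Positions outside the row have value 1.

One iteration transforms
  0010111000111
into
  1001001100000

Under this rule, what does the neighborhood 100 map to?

1

At position 0 the neighborhood is 100; the next row has 1 there.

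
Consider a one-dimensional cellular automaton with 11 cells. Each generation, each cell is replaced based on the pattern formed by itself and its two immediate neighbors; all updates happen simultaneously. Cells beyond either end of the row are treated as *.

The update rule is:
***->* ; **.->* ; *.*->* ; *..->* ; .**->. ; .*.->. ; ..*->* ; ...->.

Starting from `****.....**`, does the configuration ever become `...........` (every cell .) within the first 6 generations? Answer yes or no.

*****...*.*
******.*.*.
*******.*.*
********.*.
*********.*
**********.
generation 6 is **********., still not uniform .

no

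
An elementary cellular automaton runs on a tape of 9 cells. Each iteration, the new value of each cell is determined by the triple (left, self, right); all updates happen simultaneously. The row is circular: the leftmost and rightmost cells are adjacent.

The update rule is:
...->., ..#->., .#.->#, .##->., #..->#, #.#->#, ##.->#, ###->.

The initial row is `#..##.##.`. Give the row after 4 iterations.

...##..##

##..##.##
.##..##..
..##..##.
...##..##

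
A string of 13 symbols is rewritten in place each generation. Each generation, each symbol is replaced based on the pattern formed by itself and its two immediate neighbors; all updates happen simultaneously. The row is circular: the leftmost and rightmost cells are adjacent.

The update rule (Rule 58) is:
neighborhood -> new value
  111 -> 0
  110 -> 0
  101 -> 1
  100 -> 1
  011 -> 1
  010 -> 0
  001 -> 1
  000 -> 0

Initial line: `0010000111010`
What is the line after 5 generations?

0101001100101
1010111011010
0101100110101
1011011101010
0110110010101

0110110010101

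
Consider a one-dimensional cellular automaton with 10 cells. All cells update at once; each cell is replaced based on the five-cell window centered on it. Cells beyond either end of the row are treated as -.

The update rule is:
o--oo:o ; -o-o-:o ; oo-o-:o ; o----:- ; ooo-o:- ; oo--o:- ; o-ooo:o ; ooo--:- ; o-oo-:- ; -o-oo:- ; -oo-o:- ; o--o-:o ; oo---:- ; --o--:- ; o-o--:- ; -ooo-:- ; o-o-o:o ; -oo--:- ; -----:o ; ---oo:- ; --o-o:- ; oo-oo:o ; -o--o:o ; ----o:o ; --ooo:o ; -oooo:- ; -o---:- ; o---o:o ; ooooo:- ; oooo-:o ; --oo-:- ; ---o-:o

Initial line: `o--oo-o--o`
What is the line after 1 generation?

-oo--o-oo-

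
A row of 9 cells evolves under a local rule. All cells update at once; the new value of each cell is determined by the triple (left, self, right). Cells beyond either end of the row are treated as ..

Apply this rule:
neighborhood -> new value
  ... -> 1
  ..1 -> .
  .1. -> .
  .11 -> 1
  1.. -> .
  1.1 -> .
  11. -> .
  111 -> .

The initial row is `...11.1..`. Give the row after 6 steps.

111.1....

11.1....1
1....11..
..11.1..1
1.1......
....11111
111.1....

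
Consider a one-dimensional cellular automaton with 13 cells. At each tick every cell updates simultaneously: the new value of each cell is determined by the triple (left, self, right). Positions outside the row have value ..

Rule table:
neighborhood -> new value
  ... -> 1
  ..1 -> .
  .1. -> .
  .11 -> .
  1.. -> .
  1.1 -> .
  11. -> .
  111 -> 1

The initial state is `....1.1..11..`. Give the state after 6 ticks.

111.........1
.1..1111111..
.....11111..1
1111..111....
.11....1..111
....11.....1.

....11.....1.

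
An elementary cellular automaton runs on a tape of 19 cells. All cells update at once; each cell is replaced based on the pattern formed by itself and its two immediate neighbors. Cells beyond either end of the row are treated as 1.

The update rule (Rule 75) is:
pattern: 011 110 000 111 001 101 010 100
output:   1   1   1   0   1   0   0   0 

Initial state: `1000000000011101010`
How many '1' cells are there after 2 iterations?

1011111111110100000
1010000000010001111
count of 1: 7

7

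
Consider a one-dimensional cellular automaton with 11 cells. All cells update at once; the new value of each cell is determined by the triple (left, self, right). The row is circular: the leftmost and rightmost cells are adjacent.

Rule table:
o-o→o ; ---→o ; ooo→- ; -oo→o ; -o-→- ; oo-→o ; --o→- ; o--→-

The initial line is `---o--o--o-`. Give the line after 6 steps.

oo--ooooo--

oo---------
oo-ooooooo-
oooo-----oo
---o-ooo-o-
oo--oo-oo--
oo--ooooo--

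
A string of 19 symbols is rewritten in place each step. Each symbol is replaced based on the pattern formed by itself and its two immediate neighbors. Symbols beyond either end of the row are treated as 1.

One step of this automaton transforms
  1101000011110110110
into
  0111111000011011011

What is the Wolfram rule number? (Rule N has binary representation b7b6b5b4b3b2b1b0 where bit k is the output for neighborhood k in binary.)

117

position 0: 111 → 0  (bit 7 = 0)
position 1: 110 → 1  (bit 6 = 1)
position 2: 101 → 1  (bit 5 = 1)
position 4: 100 → 1  (bit 4 = 1)
position 8: 011 → 0  (bit 3 = 0)
position 3: 010 → 1  (bit 2 = 1)
position 7: 001 → 0  (bit 1 = 0)
position 5: 000 → 1  (bit 0 = 1)
bits b7..b0 = 01110101 = 117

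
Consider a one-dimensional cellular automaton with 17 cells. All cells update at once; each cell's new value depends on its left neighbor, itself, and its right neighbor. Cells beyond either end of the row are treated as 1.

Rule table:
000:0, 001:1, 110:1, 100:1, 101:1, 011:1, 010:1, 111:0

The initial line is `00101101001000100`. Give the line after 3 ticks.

10000000001101101

11111111111101111
00000000000111000
10000000001101101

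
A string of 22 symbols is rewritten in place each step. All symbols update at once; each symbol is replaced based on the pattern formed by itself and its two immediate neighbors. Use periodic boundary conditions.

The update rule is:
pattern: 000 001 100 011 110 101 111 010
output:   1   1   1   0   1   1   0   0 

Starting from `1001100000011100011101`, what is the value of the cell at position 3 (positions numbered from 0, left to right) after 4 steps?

0

1110111111100111100110
0011000000111000111011
1101111111001111001101
0110000001110001110110
position 3 holds 0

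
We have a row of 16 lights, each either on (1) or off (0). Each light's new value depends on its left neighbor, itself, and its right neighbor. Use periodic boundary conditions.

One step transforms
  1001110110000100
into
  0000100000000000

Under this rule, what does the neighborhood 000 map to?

At position 10 the neighborhood is 000; the next row has 0 there.

0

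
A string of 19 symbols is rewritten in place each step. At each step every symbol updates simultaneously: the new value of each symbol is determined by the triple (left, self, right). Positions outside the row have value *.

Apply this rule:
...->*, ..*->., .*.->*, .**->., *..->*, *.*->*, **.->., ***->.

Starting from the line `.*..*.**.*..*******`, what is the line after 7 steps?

***.****........*..

step 1: ***.**..***........
step 2: ...*..*....*******.
step 3: **.**.****........*
step 4: ..*..*....*******..
step 5: *.**.****........*.
step 6: .*..*....*******.**
step 7: ***.****........*..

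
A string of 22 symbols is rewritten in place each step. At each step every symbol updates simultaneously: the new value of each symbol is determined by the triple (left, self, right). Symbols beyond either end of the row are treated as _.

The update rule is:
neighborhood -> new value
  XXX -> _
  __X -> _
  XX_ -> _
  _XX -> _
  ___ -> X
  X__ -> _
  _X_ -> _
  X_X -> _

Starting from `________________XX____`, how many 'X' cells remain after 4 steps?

XXXXXXXXXXXXXXX____XXX
________________XX____  (repeats step 0; period 2)
step 4: ________________XX____
count of X: 2

2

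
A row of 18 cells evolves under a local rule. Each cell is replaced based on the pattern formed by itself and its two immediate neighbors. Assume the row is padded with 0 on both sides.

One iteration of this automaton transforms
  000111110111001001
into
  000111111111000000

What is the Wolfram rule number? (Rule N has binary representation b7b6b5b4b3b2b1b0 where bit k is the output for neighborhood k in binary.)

position 4: 111 → 1  (bit 7 = 1)
position 7: 110 → 1  (bit 6 = 1)
position 8: 101 → 1  (bit 5 = 1)
position 12: 100 → 0  (bit 4 = 0)
position 3: 011 → 1  (bit 3 = 1)
position 14: 010 → 0  (bit 2 = 0)
position 2: 001 → 0  (bit 1 = 0)
position 0: 000 → 0  (bit 0 = 0)
bits b7..b0 = 11101000 = 232

232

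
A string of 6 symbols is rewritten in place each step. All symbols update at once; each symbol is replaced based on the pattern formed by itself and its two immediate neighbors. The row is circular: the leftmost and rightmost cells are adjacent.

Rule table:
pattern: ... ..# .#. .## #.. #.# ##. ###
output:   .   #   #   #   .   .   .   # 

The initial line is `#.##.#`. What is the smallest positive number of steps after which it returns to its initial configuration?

6

..#..#
.##.##
.#..#.
##.##.
#..#..
#.##.#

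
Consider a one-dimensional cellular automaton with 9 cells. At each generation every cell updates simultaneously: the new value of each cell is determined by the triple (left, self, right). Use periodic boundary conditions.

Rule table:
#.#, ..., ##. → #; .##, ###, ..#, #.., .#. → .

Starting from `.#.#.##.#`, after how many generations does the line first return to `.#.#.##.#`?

9

#.#.#.##.
.#.#.#.##
#.#.#.#.#
##.#.#.#.
.##.#.#.#
#.##.#.#.
.#.##.#.#
#.#.##.#.
.#.#.##.#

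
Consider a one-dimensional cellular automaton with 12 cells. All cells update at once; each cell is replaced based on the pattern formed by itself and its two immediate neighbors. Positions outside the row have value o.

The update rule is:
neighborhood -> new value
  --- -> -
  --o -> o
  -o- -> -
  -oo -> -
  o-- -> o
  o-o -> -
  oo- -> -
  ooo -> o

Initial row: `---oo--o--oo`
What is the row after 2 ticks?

o-o--oo-oo-o
---oo-------

---oo-------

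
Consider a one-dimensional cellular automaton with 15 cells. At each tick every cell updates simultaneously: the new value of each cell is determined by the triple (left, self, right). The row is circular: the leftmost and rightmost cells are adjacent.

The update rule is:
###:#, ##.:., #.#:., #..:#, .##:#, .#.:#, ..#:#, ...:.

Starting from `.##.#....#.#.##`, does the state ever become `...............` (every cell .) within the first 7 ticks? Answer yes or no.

no

tick 1: .#..##..##.#.#.
tick 2: #####.###..#.##
tick 3: ####..##.###.##
tick 4: ###.###..##..##
tick 5: ##..##.###.####
tick 6: #.###..##..####
tick 7: ..##.###.######
tick 7 is ..##.###.######, still not uniform .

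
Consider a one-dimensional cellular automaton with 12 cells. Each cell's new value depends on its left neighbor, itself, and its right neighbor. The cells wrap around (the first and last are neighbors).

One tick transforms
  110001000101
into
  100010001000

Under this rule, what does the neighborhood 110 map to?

0

At position 1 the neighborhood is 110; the next row has 0 there.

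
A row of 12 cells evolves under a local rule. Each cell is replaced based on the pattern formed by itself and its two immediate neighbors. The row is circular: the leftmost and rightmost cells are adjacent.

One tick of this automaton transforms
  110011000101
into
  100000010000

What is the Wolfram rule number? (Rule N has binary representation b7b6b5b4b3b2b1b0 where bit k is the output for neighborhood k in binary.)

129

position 0: 111 → 1  (bit 7 = 1)
position 1: 110 → 0  (bit 6 = 0)
position 10: 101 → 0  (bit 5 = 0)
position 2: 100 → 0  (bit 4 = 0)
position 4: 011 → 0  (bit 3 = 0)
position 9: 010 → 0  (bit 2 = 0)
position 3: 001 → 0  (bit 1 = 0)
position 7: 000 → 1  (bit 0 = 1)
bits b7..b0 = 10000001 = 129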